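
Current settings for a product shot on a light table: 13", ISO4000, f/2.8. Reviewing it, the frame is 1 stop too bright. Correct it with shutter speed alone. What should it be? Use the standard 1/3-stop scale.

6 s

Overexposed by 1 stop → need 1 stop darker.
Shutter speed: 13 → 10 → 8 → 6.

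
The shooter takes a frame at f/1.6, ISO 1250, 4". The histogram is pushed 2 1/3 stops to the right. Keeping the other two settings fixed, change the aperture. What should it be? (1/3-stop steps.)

f/3.5

Overexposed by 2 1/3 stops → need 2 1/3 stops darker.
Aperture: f/1.6 → f/1.8 → f/2 → f/2.2 → f/2.5 → f/2.8 → f/3.2 → f/3.5.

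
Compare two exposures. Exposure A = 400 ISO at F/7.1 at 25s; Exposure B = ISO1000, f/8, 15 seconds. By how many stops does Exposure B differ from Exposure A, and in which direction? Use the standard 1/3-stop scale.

Aperture: f/7.1 → f/8 — 1/3 stop smaller aperture (darker).
Shutter speed: 25 → 20 → 15 — 2/3 stop faster (darker).
ISO: 400 → 500 → 640 → 800 → 1000 — 1 1/3 stops higher (brighter).
Net: −1/3 −2/3 +1 1/3 = +1/3 stops.

1/3 stop brighter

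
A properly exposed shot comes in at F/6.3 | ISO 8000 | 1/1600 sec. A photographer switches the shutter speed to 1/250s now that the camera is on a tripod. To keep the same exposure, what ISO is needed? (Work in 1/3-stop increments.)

ISO 1250

Shutter speed: 1/1600 → 1/1250 → 1/1000 → 1/800 → 1/640 → 1/500 → 1/400 → 1/320 → 1/250 — 2 2/3 stops slower (brighter).
Need 2 2/3 stops darker from the ISO: 8000 → 6400 → 5000 → 4000 → 3200 → 2500 → 2000 → 1600 → 1250.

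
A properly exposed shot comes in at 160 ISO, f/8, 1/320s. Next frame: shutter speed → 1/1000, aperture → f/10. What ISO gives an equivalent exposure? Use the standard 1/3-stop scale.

ISO 800

Shutter speed: 1/320 → 1/400 → 1/500 → 1/640 → 1/800 → 1/1000 — 1 2/3 stops shorter (darker).
Aperture: f/8 → f/9 → f/10 — 2/3 stop narrower (darker).
Net change so far: 2 1/3 stops darker. Offset with the ISO: 160 → 200 → 250 → 320 → 400 → 500 → 640 → 800.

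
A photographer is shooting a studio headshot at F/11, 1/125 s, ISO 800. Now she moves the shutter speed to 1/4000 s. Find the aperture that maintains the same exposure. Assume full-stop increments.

Shutter speed: 1/125 → 1/250 → 1/500 → 1/1000 → 1/2000 → 1/4000 — 5 stops shorter (darker).
Need 5 stops brighter from the aperture: f/11 → f/8 → f/5.6 → f/4 → f/2.8 → f/2.

f/2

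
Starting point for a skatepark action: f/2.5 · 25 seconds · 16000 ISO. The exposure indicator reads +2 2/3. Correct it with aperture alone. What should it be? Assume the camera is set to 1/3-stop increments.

f/6.3

Overexposed by 2 2/3 stops → need 2 2/3 stops darker.
Aperture: f/2.5 → f/2.8 → f/3.2 → f/3.5 → f/4 → f/4.5 → f/5 → f/5.6 → f/6.3.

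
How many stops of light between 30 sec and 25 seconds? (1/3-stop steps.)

30 → 25 — count the steps: 1 third-stops = 1/3 stop.

1/3 stop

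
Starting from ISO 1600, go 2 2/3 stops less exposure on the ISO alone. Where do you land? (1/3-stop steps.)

ISO: 1600 → 1250 → 1000 → 800 → 640 → 500 → 400 → 320 → 250 — 2 2/3 stops lower (darker).

ISO 250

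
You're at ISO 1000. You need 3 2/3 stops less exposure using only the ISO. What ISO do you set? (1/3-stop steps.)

ISO: 1000 → 800 → 640 → 500 → 400 → 320 → 250 → 200 → 160 → 125 → 100 → 80 — 3 2/3 stops lower (darker).

ISO 80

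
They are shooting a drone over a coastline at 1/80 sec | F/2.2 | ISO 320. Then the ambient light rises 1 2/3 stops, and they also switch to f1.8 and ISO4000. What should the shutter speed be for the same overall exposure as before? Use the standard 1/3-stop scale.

Scene light: 1 2/3 stops brighter.
Aperture: f/2.2 → f/2 → f/1.8 — 2/3 stop opened up (brighter).
ISO: 320 → 400 → 500 → 640 → 800 → 1000 → 1250 → 1600 → 2000 → 2500 → 3200 → 4000 — 3 2/3 stops raised (brighter).
Net so far: 6 stops brighter. Shutter speed: 1/80 → 1/100 → 1/125 → 1/160 → 1/200 → 1/250 → 1/320 → 1/400 → 1/500 → 1/640 → 1/800 → 1/1000 → 1/1250 → 1/1600 → 1/2000 → 1/2500 → 1/3200 → 1/4000 → 1/5000.

1/5000s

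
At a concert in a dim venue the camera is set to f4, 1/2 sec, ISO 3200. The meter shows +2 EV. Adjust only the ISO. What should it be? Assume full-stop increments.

Overexposed by 2 stops → need 2 stops darker.
ISO: 3200 → 1600 → 800.

ISO 800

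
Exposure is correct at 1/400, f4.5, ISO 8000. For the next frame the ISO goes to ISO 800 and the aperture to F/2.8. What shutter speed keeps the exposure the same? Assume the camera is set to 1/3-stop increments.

ISO: 8000 → 6400 → 5000 → 4000 → 3200 → 2500 → 2000 → 1600 → 1250 → 1000 → 800 — 3 1/3 stops lower (darker).
Aperture: f/4.5 → f/4 → f/3.5 → f/3.2 → f/2.8 — 1 1/3 stops wider (brighter).
Net change so far: 2 stops darker. Offset with the shutter speed: 1/400 → 1/320 → 1/250 → 1/200 → 1/160 → 1/125 → 1/100.

1/100s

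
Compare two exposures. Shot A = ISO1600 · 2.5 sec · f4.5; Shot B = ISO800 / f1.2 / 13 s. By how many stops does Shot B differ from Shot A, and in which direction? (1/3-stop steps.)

5 stops brighter

Aperture: f/4.5 → f/4 → f/3.5 → f/3.2 → f/2.8 → f/2.5 → f/2.2 → f/2 → f/1.8 → f/1.6 → f/1.4 → f/1.2 — 3 2/3 stops opened up (brighter).
Shutter speed: 2.5 → 3.2 → 4 → 5 → 6 → 8 → 10 → 13 — 2 1/3 stops longer (brighter).
ISO: 1600 → 1250 → 1000 → 800 — 1 stop dropped (darker).
Net: +3 2/3 +2 1/3 −1 = +5 stops.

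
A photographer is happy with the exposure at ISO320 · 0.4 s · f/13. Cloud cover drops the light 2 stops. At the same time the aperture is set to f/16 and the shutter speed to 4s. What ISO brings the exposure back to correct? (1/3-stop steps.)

Scene light: 2 stops darker.
Aperture: f/13 → f/14 → f/16 — 2/3 stop smaller aperture (darker).
Shutter speed: 0.4 → 0.5 → 0.6 → 0.8 → 1 → 1.3 → 1.6 → 2 → 2.5 → 3.2 → 4 — 3 1/3 stops longer (brighter).
Net so far: 2/3 stop brighter. ISO: 320 → 250 → 200.

ISO 200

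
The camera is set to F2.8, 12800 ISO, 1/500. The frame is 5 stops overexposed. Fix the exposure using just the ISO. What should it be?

ISO 400

Overexposed by 5 stops → need 5 stops darker.
ISO: 12800 → 6400 → 3200 → 1600 → 800 → 400.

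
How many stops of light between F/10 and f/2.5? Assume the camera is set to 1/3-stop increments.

f/10 → f/9 → f/8 → f/7.1 → f/6.3 → f/5.6 → f/5 → f/4.5 → f/4 → f/3.5 → f/3.2 → f/2.8 → f/2.5 — count the steps: 12 third-stops = 4 stops.

4 stops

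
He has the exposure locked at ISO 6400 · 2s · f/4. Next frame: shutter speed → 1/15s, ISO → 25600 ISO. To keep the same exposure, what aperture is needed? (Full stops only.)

f/1.4

Shutter speed: 2 → 1 → 1/2 → 1/4 → 1/8 → 1/15 — 5 stops shorter (darker).
ISO: 6400 → 12800 → 25600 — 2 stops higher (brighter).
Net change so far: 3 stops darker. Offset with the aperture: f/4 → f/2.8 → f/2 → f/1.4.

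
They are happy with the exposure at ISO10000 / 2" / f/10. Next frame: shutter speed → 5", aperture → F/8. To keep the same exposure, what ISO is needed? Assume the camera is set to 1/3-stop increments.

ISO 2500

Shutter speed: 2 → 2.5 → 3.2 → 4 → 5 — 1 1/3 stops slower (brighter).
Aperture: f/10 → f/9 → f/8 — 2/3 stop wider (brighter).
Net change so far: 2 stops brighter. Offset with the ISO: 10000 → 8000 → 6400 → 5000 → 4000 → 3200 → 2500.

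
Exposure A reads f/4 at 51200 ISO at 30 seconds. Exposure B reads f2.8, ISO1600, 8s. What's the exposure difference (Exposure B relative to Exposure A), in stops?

6 stops darker

Aperture: f/4 → f/2.8 — 1 stop wider (brighter).
Shutter speed: 30 → 15 → 8 — 2 stops shorter (darker).
ISO: 51200 → 25600 → 12800 → 6400 → 3200 → 1600 — 5 stops dropped (darker).
Net: +1 −2 −5 = −6 stops.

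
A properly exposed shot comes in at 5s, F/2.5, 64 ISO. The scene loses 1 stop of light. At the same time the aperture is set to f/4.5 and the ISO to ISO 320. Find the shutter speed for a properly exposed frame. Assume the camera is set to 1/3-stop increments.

6 s

Scene light: 1 stop darker.
Aperture: f/2.5 → f/2.8 → f/3.2 → f/3.5 → f/4 → f/4.5 — 1 2/3 stops smaller aperture (darker).
ISO: 64 → 80 → 100 → 125 → 160 → 200 → 250 → 320 — 2 1/3 stops raised (brighter).
Net so far: 1/3 stop darker. Shutter speed: 5 → 6.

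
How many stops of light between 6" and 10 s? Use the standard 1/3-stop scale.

6 → 8 → 10 — count the steps: 2 third-stops = 2/3 stop.

2/3 stop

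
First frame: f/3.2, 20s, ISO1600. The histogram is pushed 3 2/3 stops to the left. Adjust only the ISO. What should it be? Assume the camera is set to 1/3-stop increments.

Underexposed by 3 2/3 stops → need 3 2/3 stops brighter.
ISO: 1600 → 2000 → 2500 → 3200 → 4000 → 5000 → 6400 → 8000 → 10000 → 12800 → 16000 → 20000.

ISO 20000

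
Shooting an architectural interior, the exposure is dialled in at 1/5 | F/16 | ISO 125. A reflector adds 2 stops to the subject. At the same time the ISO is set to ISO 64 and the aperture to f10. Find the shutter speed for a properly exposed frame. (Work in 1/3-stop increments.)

1/25s

Scene light: 2 stops brighter.
ISO: 125 → 100 → 80 → 64 — 1 stop lower (darker).
Aperture: f/16 → f/14 → f/13 → f/11 → f/10 — 1 1/3 stops wider (brighter).
Net so far: 2 1/3 stops brighter. Shutter speed: 1/5 → 1/6 → 1/8 → 1/10 → 1/13 → 1/15 → 1/20 → 1/25.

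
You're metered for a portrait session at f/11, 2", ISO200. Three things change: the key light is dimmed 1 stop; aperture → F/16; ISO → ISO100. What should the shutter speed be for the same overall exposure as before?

15 s

Scene light: 1 stop darker.
Aperture: f/11 → f/16 — 1 stop stopped down (darker).
ISO: 200 → 100 — 1 stop dropped (darker).
Net so far: 3 stops darker. Shutter speed: 2 → 4 → 8 → 15.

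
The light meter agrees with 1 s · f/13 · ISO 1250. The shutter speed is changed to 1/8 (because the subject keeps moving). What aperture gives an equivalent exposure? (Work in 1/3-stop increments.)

Shutter speed: 1 → 0.8 → 0.6 → 0.5 → 0.4 → 0.3 → 1/4 → 1/5 → 1/6 → 1/8 — 3 stops shorter (darker).
Need 3 stops brighter from the aperture: f/13 → f/11 → f/10 → f/9 → f/8 → f/7.1 → f/6.3 → f/5.6 → f/5 → f/4.5.

f/4.5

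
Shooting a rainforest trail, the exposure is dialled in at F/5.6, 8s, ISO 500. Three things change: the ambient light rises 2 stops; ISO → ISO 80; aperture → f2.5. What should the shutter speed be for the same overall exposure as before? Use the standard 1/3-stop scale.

2.5 s

Scene light: 2 stops brighter.
ISO: 500 → 400 → 320 → 250 → 200 → 160 → 125 → 100 → 80 — 2 2/3 stops lower (darker).
Aperture: f/5.6 → f/5 → f/4.5 → f/4 → f/3.5 → f/3.2 → f/2.8 → f/2.5 — 2 1/3 stops wider (brighter).
Net so far: 1 2/3 stops brighter. Shutter speed: 8 → 6 → 5 → 4 → 3.2 → 2.5.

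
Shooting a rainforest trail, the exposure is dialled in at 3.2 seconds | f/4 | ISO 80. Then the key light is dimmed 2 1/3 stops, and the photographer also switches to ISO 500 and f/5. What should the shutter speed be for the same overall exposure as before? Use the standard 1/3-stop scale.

Scene light: 2 1/3 stops darker.
ISO: 80 → 100 → 125 → 160 → 200 → 250 → 320 → 400 → 500 — 2 2/3 stops higher (brighter).
Aperture: f/4 → f/4.5 → f/5 — 2/3 stop stopped down (darker).
Net so far: 1/3 stop darker. Shutter speed: 3.2 → 4.

4 s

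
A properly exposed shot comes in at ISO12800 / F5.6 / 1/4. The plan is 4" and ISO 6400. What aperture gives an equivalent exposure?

Shutter speed: 1/4 → 1/2 → 1 → 2 → 4 — 4 stops longer (brighter).
ISO: 12800 → 6400 — 1 stop dropped (darker).
Net change so far: 3 stops brighter. Offset with the aperture: f/5.6 → f/8 → f/11 → f/16.

f/16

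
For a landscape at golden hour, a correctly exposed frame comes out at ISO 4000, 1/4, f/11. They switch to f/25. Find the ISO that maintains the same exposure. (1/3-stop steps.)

ISO 20000

Aperture: f/11 → f/13 → f/14 → f/16 → f/18 → f/20 → f/22 → f/25 — 2 1/3 stops narrower (darker).
Need 2 1/3 stops brighter from the ISO: 4000 → 5000 → 6400 → 8000 → 10000 → 12800 → 16000 → 20000.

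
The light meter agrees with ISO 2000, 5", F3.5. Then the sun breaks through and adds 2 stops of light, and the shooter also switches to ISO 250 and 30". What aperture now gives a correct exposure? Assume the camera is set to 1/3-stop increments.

Scene light: 2 stops brighter.
ISO: 2000 → 1600 → 1250 → 1000 → 800 → 640 → 500 → 400 → 320 → 250 — 3 stops dropped (darker).
Shutter speed: 5 → 6 → 8 → 10 → 13 → 15 → 20 → 25 → 30 — 2 2/3 stops longer (brighter).
Net so far: 1 2/3 stops brighter. Aperture: f/3.5 → f/4 → f/4.5 → f/5 → f/5.6 → f/6.3.

f/6.3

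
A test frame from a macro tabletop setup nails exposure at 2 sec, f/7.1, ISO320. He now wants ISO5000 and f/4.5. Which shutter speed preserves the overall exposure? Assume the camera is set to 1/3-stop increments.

ISO: 320 → 400 → 500 → 640 → 800 → 1000 → 1250 → 1600 → 2000 → 2500 → 3200 → 4000 → 5000 — 4 stops higher (brighter).
Aperture: f/7.1 → f/6.3 → f/5.6 → f/5 → f/4.5 — 1 1/3 stops wider (brighter).
Net change so far: 5 1/3 stops brighter. Offset with the shutter speed: 2 → 1.6 → 1.3 → 1 → 0.8 → 0.6 → 0.5 → 0.4 → 0.3 → 1/4 → 1/5 → 1/6 → 1/8 → 1/10 → 1/13 → 1/15 → 1/20.

1/20s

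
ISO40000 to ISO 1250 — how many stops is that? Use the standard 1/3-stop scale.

5 stops

40000 → 32000 → 25600 → 20000 → 16000 → 12800 → 10000 → 8000 → 6400 → 5000 → 4000 → 3200 → 2500 → 2000 → 1600 → 1250 — count the steps: 15 third-stops = 5 stops.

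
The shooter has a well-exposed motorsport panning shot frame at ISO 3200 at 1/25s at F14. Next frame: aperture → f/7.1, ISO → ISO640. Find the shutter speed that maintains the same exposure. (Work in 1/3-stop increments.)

Aperture: f/14 → f/13 → f/11 → f/10 → f/9 → f/8 → f/7.1 — 2 stops larger aperture (brighter).
ISO: 3200 → 2500 → 2000 → 1600 → 1250 → 1000 → 800 → 640 — 2 1/3 stops dropped (darker).
Net change so far: 1/3 stop darker. Offset with the shutter speed: 1/25 → 1/20.

1/20s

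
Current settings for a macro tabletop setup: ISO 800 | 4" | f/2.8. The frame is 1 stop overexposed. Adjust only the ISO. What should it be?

ISO 400

Overexposed by 1 stop → need 1 stop darker.
ISO: 800 → 400.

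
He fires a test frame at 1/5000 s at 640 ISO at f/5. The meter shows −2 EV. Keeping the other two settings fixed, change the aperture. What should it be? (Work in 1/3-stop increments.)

f/2.5

Underexposed by 2 stops → need 2 stops brighter.
Aperture: f/5 → f/4.5 → f/4 → f/3.5 → f/3.2 → f/2.8 → f/2.5.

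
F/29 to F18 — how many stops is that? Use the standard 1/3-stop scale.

1 1/3 stops

f/29 → f/25 → f/22 → f/20 → f/18 — count the steps: 4 third-stops = 1 1/3 stops.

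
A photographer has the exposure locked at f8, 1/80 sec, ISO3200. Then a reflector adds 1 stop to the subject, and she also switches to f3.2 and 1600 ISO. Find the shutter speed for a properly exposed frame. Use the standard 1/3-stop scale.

1/500s

Scene light: 1 stop brighter.
Aperture: f/8 → f/7.1 → f/6.3 → f/5.6 → f/5 → f/4.5 → f/4 → f/3.5 → f/3.2 — 2 2/3 stops wider (brighter).
ISO: 3200 → 2500 → 2000 → 1600 — 1 stop lower (darker).
Net so far: 2 2/3 stops brighter. Shutter speed: 1/80 → 1/100 → 1/125 → 1/160 → 1/200 → 1/250 → 1/320 → 1/400 → 1/500.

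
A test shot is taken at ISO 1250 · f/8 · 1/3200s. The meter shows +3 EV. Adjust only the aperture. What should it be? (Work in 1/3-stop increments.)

Overexposed by 3 stops → need 3 stops darker.
Aperture: f/8 → f/9 → f/10 → f/11 → f/13 → f/14 → f/16 → f/18 → f/20 → f/22.

f/22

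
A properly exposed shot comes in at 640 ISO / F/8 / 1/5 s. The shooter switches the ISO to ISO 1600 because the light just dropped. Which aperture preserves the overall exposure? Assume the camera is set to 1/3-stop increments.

ISO: 640 → 800 → 1000 → 1250 → 1600 — 1 1/3 stops higher (brighter).
Need 1 1/3 stops darker from the aperture: f/8 → f/9 → f/10 → f/11 → f/13.

f/13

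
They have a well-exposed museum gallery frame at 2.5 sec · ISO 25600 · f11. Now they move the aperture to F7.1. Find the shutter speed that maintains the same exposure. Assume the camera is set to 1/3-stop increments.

Aperture: f/11 → f/10 → f/9 → f/8 → f/7.1 — 1 1/3 stops larger aperture (brighter).
Need 1 1/3 stops darker from the shutter speed: 2.5 → 2 → 1.6 → 1.3 → 1.

1 s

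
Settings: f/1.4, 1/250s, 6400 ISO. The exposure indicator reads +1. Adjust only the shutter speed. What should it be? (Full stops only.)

Overexposed by 1 stop → need 1 stop darker.
Shutter speed: 1/250 → 1/500.

1/500s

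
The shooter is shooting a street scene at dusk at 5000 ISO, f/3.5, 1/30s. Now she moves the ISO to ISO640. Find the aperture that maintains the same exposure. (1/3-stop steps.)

ISO: 5000 → 4000 → 3200 → 2500 → 2000 → 1600 → 1250 → 1000 → 800 → 640 — 3 stops dropped (darker).
Need 3 stops brighter from the aperture: f/3.5 → f/3.2 → f/2.8 → f/2.5 → f/2.2 → f/2 → f/1.8 → f/1.6 → f/1.4 → f/1.2.

f/1.2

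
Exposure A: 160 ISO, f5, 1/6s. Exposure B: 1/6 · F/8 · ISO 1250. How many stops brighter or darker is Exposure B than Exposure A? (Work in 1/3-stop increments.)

Aperture: f/5 → f/5.6 → f/6.3 → f/7.1 → f/8 — 1 1/3 stops stopped down (darker).
Shutter speed: unchanged.
ISO: 160 → 200 → 250 → 320 → 400 → 500 → 640 → 800 → 1000 → 1250 — 3 stops raised (brighter).
Net: −1 1/3 +3 = +1 2/3 stops.

1 2/3 stops brighter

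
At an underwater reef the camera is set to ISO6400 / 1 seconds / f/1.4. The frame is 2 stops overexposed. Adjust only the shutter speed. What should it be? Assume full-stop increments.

Overexposed by 2 stops → need 2 stops darker.
Shutter speed: 1 → 1/2 → 1/4.

1/4s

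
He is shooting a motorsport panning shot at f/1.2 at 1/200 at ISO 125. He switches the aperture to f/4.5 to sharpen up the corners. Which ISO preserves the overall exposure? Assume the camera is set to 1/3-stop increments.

Aperture: f/1.2 → f/1.4 → f/1.6 → f/1.8 → f/2 → f/2.2 → f/2.5 → f/2.8 → f/3.2 → f/3.5 → f/4 → f/4.5 — 3 2/3 stops smaller aperture (darker).
Need 3 2/3 stops brighter from the ISO: 125 → 160 → 200 → 250 → 320 → 400 → 500 → 640 → 800 → 1000 → 1250 → 1600.

ISO 1600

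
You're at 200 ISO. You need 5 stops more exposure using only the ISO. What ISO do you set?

ISO: 200 → 400 → 800 → 1600 → 3200 → 6400 — 5 stops raised (brighter).

ISO 6400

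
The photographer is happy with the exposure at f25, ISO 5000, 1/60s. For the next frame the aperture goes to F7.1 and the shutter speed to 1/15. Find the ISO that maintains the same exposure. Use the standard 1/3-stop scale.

Aperture: f/25 → f/22 → f/20 → f/18 → f/16 → f/14 → f/13 → f/11 → f/10 → f/9 → f/8 → f/7.1 — 3 2/3 stops wider (brighter).
Shutter speed: 1/60 → 1/50 → 1/40 → 1/30 → 1/25 → 1/20 → 1/15 — 2 stops slower (brighter).
Net change so far: 5 2/3 stops brighter. Offset with the ISO: 5000 → 4000 → 3200 → 2500 → 2000 → 1600 → 1250 → 1000 → 800 → 640 → 500 → 400 → 320 → 250 → 200 → 160 → 125 → 100.

ISO 100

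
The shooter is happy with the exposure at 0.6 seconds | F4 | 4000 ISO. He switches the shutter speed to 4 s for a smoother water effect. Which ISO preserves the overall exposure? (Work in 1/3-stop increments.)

ISO 640

Shutter speed: 0.6 → 0.8 → 1 → 1.3 → 1.6 → 2 → 2.5 → 3.2 → 4 — 2 2/3 stops longer (brighter).
Need 2 2/3 stops darker from the ISO: 4000 → 3200 → 2500 → 2000 → 1600 → 1250 → 1000 → 800 → 640.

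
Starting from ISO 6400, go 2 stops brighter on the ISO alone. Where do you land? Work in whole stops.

ISO: 6400 → 12800 → 25600 — 2 stops higher (brighter).

ISO 25600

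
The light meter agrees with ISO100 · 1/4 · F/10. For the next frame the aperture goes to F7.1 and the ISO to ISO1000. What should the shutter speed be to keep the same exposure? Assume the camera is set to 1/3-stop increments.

Aperture: f/10 → f/9 → f/8 → f/7.1 — 1 stop larger aperture (brighter).
ISO: 100 → 125 → 160 → 200 → 250 → 320 → 400 → 500 → 640 → 800 → 1000 — 3 1/3 stops higher (brighter).
Net change so far: 4 1/3 stops brighter. Offset with the shutter speed: 1/4 → 1/5 → 1/6 → 1/8 → 1/10 → 1/13 → 1/15 → 1/20 → 1/25 → 1/30 → 1/40 → 1/50 → 1/60 → 1/80.

1/80s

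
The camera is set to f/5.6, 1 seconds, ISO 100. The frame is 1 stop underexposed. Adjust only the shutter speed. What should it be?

Underexposed by 1 stop → need 1 stop brighter.
Shutter speed: 1 → 2.

2 s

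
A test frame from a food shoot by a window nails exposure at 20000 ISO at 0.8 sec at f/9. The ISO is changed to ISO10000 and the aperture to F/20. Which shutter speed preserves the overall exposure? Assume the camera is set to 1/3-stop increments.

8 s

ISO: 20000 → 16000 → 12800 → 10000 — 1 stop dropped (darker).
Aperture: f/9 → f/10 → f/11 → f/13 → f/14 → f/16 → f/18 → f/20 — 2 1/3 stops stopped down (darker).
Net change so far: 3 1/3 stops darker. Offset with the shutter speed: 0.8 → 1 → 1.3 → 1.6 → 2 → 2.5 → 3.2 → 4 → 5 → 6 → 8.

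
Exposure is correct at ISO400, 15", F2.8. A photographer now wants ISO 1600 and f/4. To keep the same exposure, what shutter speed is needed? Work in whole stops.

8 s

ISO: 400 → 800 → 1600 — 2 stops higher (brighter).
Aperture: f/2.8 → f/4 — 1 stop smaller aperture (darker).
Net change so far: 1 stop brighter. Offset with the shutter speed: 15 → 8.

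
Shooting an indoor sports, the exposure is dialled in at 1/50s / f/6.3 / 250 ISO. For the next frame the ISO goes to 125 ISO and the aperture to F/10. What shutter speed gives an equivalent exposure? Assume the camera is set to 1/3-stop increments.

ISO: 250 → 200 → 160 → 125 — 1 stop lower (darker).
Aperture: f/6.3 → f/7.1 → f/8 → f/9 → f/10 — 1 1/3 stops narrower (darker).
Net change so far: 2 1/3 stops darker. Offset with the shutter speed: 1/50 → 1/40 → 1/30 → 1/25 → 1/20 → 1/15 → 1/13 → 1/10.

1/10s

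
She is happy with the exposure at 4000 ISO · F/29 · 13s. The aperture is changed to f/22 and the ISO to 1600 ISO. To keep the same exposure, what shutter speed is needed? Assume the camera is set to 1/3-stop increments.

Aperture: f/29 → f/25 → f/22 — 2/3 stop opened up (brighter).
ISO: 4000 → 3200 → 2500 → 2000 → 1600 — 1 1/3 stops lower (darker).
Net change so far: 2/3 stop darker. Offset with the shutter speed: 13 → 15 → 20.

20 s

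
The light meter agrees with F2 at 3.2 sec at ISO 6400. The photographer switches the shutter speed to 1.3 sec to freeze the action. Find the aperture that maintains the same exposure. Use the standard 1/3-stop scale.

f/1.2

Shutter speed: 3.2 → 2.5 → 2 → 1.6 → 1.3 — 1 1/3 stops shorter (darker).
Need 1 1/3 stops brighter from the aperture: f/2 → f/1.8 → f/1.6 → f/1.4 → f/1.2.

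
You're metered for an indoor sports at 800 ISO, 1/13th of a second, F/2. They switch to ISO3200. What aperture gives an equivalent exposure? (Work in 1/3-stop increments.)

ISO: 800 → 1000 → 1250 → 1600 → 2000 → 2500 → 3200 — 2 stops raised (brighter).
Need 2 stops darker from the aperture: f/2 → f/2.2 → f/2.5 → f/2.8 → f/3.2 → f/3.5 → f/4.

f/4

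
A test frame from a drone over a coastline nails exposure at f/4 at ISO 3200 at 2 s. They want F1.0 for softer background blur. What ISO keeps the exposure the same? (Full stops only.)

ISO 200

Aperture: f/4 → f/2.8 → f/2 → f/1.4 → f/1.0 — 4 stops wider (brighter).
Need 4 stops darker from the ISO: 3200 → 1600 → 800 → 400 → 200.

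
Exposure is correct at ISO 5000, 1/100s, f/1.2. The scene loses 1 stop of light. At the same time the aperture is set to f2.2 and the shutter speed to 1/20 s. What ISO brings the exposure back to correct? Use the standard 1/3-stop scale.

Scene light: 1 stop darker.
Aperture: f/1.2 → f/1.4 → f/1.6 → f/1.8 → f/2 → f/2.2 — 1 2/3 stops stopped down (darker).
Shutter speed: 1/100 → 1/80 → 1/60 → 1/50 → 1/40 → 1/30 → 1/25 → 1/20 — 2 1/3 stops slower (brighter).
Net so far: 1/3 stop darker. ISO: 5000 → 6400.

ISO 6400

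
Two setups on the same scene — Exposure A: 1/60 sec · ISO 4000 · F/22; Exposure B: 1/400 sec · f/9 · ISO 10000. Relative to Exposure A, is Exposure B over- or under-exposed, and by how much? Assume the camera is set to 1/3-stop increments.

Aperture: f/22 → f/20 → f/18 → f/16 → f/14 → f/13 → f/11 → f/10 → f/9 — 2 2/3 stops larger aperture (brighter).
Shutter speed: 1/60 → 1/80 → 1/100 → 1/125 → 1/160 → 1/200 → 1/250 → 1/320 → 1/400 — 2 2/3 stops shorter (darker).
ISO: 4000 → 5000 → 6400 → 8000 → 10000 — 1 1/3 stops raised (brighter).
Net: +2 2/3 −2 2/3 +1 1/3 = +1 1/3 stops.

1 1/3 stops brighter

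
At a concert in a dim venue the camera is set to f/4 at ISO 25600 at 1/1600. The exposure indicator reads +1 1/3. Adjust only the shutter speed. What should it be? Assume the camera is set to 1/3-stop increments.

Overexposed by 1 1/3 stops → need 1 1/3 stops darker.
Shutter speed: 1/1600 → 1/2000 → 1/2500 → 1/3200 → 1/4000.

1/4000s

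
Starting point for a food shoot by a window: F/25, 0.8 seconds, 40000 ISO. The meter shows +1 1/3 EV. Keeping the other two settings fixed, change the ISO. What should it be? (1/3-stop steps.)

ISO 16000

Overexposed by 1 1/3 stops → need 1 1/3 stops darker.
ISO: 40000 → 32000 → 25600 → 20000 → 16000.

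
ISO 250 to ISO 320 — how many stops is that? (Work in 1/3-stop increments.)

250 → 320 — count the steps: 1 third-stops = 1/3 stop.

1/3 stop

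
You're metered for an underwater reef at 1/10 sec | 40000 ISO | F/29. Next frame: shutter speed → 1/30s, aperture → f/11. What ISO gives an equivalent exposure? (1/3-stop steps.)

Shutter speed: 1/10 → 1/13 → 1/15 → 1/20 → 1/25 → 1/30 — 1 2/3 stops faster (darker).
Aperture: f/29 → f/25 → f/22 → f/20 → f/18 → f/16 → f/14 → f/13 → f/11 — 2 2/3 stops wider (brighter).
Net change so far: 1 stop brighter. Offset with the ISO: 40000 → 32000 → 25600 → 20000.

ISO 20000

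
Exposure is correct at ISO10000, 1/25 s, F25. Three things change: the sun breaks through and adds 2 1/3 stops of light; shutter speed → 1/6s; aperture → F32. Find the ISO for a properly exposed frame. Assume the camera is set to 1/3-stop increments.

Scene light: 2 1/3 stops brighter.
Shutter speed: 1/25 → 1/20 → 1/15 → 1/13 → 1/10 → 1/8 → 1/6 — 2 stops longer (brighter).
Aperture: f/25 → f/29 → f/32 — 2/3 stop stopped down (darker).
Net so far: 3 2/3 stops brighter. ISO: 10000 → 8000 → 6400 → 5000 → 4000 → 3200 → 2500 → 2000 → 1600 → 1250 → 1000 → 800.

ISO 800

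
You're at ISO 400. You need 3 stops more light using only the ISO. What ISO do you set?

ISO 3200

ISO: 400 → 800 → 1600 → 3200 — 3 stops higher (brighter).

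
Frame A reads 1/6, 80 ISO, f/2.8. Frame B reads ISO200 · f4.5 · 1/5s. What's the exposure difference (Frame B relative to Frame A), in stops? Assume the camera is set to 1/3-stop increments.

1/3 stop brighter

Aperture: f/2.8 → f/3.2 → f/3.5 → f/4 → f/4.5 — 1 1/3 stops stopped down (darker).
Shutter speed: 1/6 → 1/5 — 1/3 stop longer (brighter).
ISO: 80 → 100 → 125 → 160 → 200 — 1 1/3 stops higher (brighter).
Net: −1 1/3 +1/3 +1 1/3 = +1/3 stops.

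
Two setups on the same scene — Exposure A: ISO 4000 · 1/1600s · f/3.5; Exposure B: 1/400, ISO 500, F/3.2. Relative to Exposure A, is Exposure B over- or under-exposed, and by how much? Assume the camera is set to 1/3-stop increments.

Aperture: f/3.5 → f/3.2 — 1/3 stop opened up (brighter).
Shutter speed: 1/1600 → 1/1250 → 1/1000 → 1/800 → 1/640 → 1/500 → 1/400 — 2 stops slower (brighter).
ISO: 4000 → 3200 → 2500 → 2000 → 1600 → 1250 → 1000 → 800 → 640 → 500 — 3 stops lower (darker).
Net: +1/3 +2 −3 = −2/3 stops.

2/3 stop darker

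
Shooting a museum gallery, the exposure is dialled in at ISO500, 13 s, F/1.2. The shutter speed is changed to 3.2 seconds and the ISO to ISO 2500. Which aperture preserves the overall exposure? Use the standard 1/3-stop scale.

Shutter speed: 13 → 10 → 8 → 6 → 5 → 4 → 3.2 — 2 stops shorter (darker).
ISO: 500 → 640 → 800 → 1000 → 1250 → 1600 → 2000 → 2500 — 2 1/3 stops raised (brighter).
Net change so far: 1/3 stop brighter. Offset with the aperture: f/1.2 → f/1.4.

f/1.4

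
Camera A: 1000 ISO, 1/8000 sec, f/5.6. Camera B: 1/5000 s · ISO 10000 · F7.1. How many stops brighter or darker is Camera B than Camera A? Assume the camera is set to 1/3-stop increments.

3 1/3 stops brighter

Aperture: f/5.6 → f/6.3 → f/7.1 — 2/3 stop smaller aperture (darker).
Shutter speed: 1/8000 → 1/6400 → 1/5000 — 2/3 stop longer (brighter).
ISO: 1000 → 1250 → 1600 → 2000 → 2500 → 3200 → 4000 → 5000 → 6400 → 8000 → 10000 — 3 1/3 stops raised (brighter).
Net: −2/3 +2/3 +3 1/3 = +3 1/3 stops.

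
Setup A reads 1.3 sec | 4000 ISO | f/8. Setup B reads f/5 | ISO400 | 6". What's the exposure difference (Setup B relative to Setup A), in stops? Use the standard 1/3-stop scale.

Aperture: f/8 → f/7.1 → f/6.3 → f/5.6 → f/5 — 1 1/3 stops opened up (brighter).
Shutter speed: 1.3 → 1.6 → 2 → 2.5 → 3.2 → 4 → 5 → 6 — 2 1/3 stops longer (brighter).
ISO: 4000 → 3200 → 2500 → 2000 → 1600 → 1250 → 1000 → 800 → 640 → 500 → 400 — 3 1/3 stops dropped (darker).
Net: +1 1/3 +2 1/3 −3 1/3 = +1/3 stops.

1/3 stop brighter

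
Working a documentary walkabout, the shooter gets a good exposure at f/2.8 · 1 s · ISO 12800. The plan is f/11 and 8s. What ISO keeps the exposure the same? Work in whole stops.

Aperture: f/2.8 → f/4 → f/5.6 → f/8 → f/11 — 4 stops smaller aperture (darker).
Shutter speed: 1 → 2 → 4 → 8 — 3 stops longer (brighter).
Net change so far: 1 stop darker. Offset with the ISO: 12800 → 25600.

ISO 25600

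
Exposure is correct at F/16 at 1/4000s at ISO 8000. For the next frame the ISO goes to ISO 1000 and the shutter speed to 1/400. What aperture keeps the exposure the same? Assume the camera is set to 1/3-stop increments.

f/18

ISO: 8000 → 6400 → 5000 → 4000 → 3200 → 2500 → 2000 → 1600 → 1250 → 1000 — 3 stops dropped (darker).
Shutter speed: 1/4000 → 1/3200 → 1/2500 → 1/2000 → 1/1600 → 1/1250 → 1/1000 → 1/800 → 1/640 → 1/500 → 1/400 — 3 1/3 stops slower (brighter).
Net change so far: 1/3 stop brighter. Offset with the aperture: f/16 → f/18.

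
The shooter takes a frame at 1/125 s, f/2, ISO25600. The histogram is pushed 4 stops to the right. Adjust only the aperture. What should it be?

f/8

Overexposed by 4 stops → need 4 stops darker.
Aperture: f/2 → f/2.8 → f/4 → f/5.6 → f/8.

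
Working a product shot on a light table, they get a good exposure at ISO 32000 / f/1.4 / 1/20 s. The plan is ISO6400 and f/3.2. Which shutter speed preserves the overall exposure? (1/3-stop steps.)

1.3 s

ISO: 32000 → 25600 → 20000 → 16000 → 12800 → 10000 → 8000 → 6400 — 2 1/3 stops dropped (darker).
Aperture: f/1.4 → f/1.6 → f/1.8 → f/2 → f/2.2 → f/2.5 → f/2.8 → f/3.2 — 2 1/3 stops stopped down (darker).
Net change so far: 4 2/3 stops darker. Offset with the shutter speed: 1/20 → 1/15 → 1/13 → 1/10 → 1/8 → 1/6 → 1/5 → 1/4 → 0.3 → 0.4 → 0.5 → 0.6 → 0.8 → 1 → 1.3.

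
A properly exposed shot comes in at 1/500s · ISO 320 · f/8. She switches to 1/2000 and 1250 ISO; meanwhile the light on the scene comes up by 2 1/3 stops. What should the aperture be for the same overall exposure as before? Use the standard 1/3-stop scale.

Scene light: 2 1/3 stops brighter.
Shutter speed: 1/500 → 1/640 → 1/800 → 1/1000 → 1/1250 → 1/1600 → 1/2000 — 2 stops faster (darker).
ISO: 320 → 400 → 500 → 640 → 800 → 1000 → 1250 — 2 stops higher (brighter).
Net so far: 2 1/3 stops brighter. Aperture: f/8 → f/9 → f/10 → f/11 → f/13 → f/14 → f/16 → f/18.

f/18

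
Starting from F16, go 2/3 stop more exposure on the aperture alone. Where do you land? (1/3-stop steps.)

f/13

Aperture: f/16 → f/14 → f/13 — 2/3 stop opened up (brighter).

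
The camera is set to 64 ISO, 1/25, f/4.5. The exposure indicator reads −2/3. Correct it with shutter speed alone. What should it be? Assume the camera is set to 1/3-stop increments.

1/15s

Underexposed by 2/3 stop → need 2/3 stop brighter.
Shutter speed: 1/25 → 1/20 → 1/15.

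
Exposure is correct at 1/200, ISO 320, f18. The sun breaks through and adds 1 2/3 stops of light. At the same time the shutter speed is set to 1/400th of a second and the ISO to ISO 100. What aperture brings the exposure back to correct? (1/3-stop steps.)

Scene light: 1 2/3 stops brighter.
Shutter speed: 1/200 → 1/250 → 1/320 → 1/400 — 1 stop shorter (darker).
ISO: 320 → 250 → 200 → 160 → 125 → 100 — 1 2/3 stops dropped (darker).
Net so far: 1 stop darker. Aperture: f/18 → f/16 → f/14 → f/13.

f/13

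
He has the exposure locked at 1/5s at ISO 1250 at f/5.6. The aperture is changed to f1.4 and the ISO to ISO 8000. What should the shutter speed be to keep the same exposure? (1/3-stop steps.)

Aperture: f/5.6 → f/5 → f/4.5 → f/4 → f/3.5 → f/3.2 → f/2.8 → f/2.5 → f/2.2 → f/2 → f/1.8 → f/1.6 → f/1.4 — 4 stops wider (brighter).
ISO: 1250 → 1600 → 2000 → 2500 → 3200 → 4000 → 5000 → 6400 → 8000 — 2 2/3 stops higher (brighter).
Net change so far: 6 2/3 stops brighter. Offset with the shutter speed: 1/5 → 1/6 → 1/8 → 1/10 → 1/13 → 1/15 → 1/20 → 1/25 → 1/30 → 1/40 → 1/50 → 1/60 → 1/80 → 1/100 → 1/125 → 1/160 → 1/200 → 1/250 → 1/320 → 1/400 → 1/500.

1/500s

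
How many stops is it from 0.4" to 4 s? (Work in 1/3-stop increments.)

3 1/3 stops

0.4 → 0.5 → 0.6 → 0.8 → 1 → 1.3 → 1.6 → 2 → 2.5 → 3.2 → 4 — count the steps: 10 third-stops = 3 1/3 stops.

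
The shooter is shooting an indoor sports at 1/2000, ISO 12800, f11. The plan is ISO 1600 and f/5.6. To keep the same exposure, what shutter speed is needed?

1/1000s

ISO: 12800 → 6400 → 3200 → 1600 — 3 stops lower (darker).
Aperture: f/11 → f/8 → f/5.6 — 2 stops wider (brighter).
Net change so far: 1 stop darker. Offset with the shutter speed: 1/2000 → 1/1000.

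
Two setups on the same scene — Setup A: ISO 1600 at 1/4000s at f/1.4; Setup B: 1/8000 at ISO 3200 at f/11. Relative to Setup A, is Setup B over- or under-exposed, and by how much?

Aperture: f/1.4 → f/2 → f/2.8 → f/4 → f/5.6 → f/8 → f/11 — 6 stops stopped down (darker).
Shutter speed: 1/4000 → 1/8000 — 1 stop faster (darker).
ISO: 1600 → 3200 — 1 stop raised (brighter).
Net: −6 −1 +1 = −6 stops.

6 stops darker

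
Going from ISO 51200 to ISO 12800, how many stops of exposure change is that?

2 stops

51200 → 25600 → 12800 — count the steps: 2 stops.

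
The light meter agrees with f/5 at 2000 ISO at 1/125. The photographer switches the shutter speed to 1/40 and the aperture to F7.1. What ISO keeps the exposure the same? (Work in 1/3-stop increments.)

ISO 1250

Shutter speed: 1/125 → 1/100 → 1/80 → 1/60 → 1/50 → 1/40 — 1 2/3 stops slower (brighter).
Aperture: f/5 → f/5.6 → f/6.3 → f/7.1 — 1 stop smaller aperture (darker).
Net change so far: 2/3 stop brighter. Offset with the ISO: 2000 → 1600 → 1250.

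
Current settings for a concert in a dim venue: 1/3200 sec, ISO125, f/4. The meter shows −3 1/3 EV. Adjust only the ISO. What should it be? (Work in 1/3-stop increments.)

Underexposed by 3 1/3 stops → need 3 1/3 stops brighter.
ISO: 125 → 160 → 200 → 250 → 320 → 400 → 500 → 640 → 800 → 1000 → 1250.

ISO 1250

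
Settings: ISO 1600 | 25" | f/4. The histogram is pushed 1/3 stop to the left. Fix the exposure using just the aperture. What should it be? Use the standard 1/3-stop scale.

f/3.5

Underexposed by 1/3 stop → need 1/3 stop brighter.
Aperture: f/4 → f/3.5.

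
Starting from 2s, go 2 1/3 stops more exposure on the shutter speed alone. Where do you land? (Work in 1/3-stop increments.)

10 s

Shutter speed: 2 → 2.5 → 3.2 → 4 → 5 → 6 → 8 → 10 — 2 1/3 stops longer (brighter).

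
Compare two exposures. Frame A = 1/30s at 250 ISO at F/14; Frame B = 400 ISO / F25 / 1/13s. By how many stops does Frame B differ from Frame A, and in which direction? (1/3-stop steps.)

Aperture: f/14 → f/16 → f/18 → f/20 → f/22 → f/25 — 1 2/3 stops smaller aperture (darker).
Shutter speed: 1/30 → 1/25 → 1/20 → 1/15 → 1/13 — 1 1/3 stops longer (brighter).
ISO: 250 → 320 → 400 — 2/3 stop higher (brighter).
Net: −1 2/3 +1 1/3 +2/3 = +1/3 stops.

1/3 stop brighter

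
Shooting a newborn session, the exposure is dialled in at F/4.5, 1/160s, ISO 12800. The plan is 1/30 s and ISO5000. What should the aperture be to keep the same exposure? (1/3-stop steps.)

Shutter speed: 1/160 → 1/125 → 1/100 → 1/80 → 1/60 → 1/50 → 1/40 → 1/30 — 2 1/3 stops longer (brighter).
ISO: 12800 → 10000 → 8000 → 6400 → 5000 — 1 1/3 stops dropped (darker).
Net change so far: 1 stop brighter. Offset with the aperture: f/4.5 → f/5 → f/5.6 → f/6.3.

f/6.3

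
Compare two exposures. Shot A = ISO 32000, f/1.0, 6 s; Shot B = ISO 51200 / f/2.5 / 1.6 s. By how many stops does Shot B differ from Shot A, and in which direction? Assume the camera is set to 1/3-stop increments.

4 stops darker

Aperture: f/1.0 → f/1.1 → f/1.2 → f/1.4 → f/1.6 → f/1.8 → f/2 → f/2.2 → f/2.5 — 2 2/3 stops stopped down (darker).
Shutter speed: 6 → 5 → 4 → 3.2 → 2.5 → 2 → 1.6 — 2 stops faster (darker).
ISO: 32000 → 40000 → 51200 — 2/3 stop raised (brighter).
Net: −2 2/3 −2 +2/3 = −4 stops.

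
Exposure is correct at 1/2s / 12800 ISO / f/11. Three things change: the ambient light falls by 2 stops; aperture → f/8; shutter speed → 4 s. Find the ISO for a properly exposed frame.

Scene light: 2 stops darker.
Aperture: f/11 → f/8 — 1 stop larger aperture (brighter).
Shutter speed: 1/2 → 1 → 2 → 4 — 3 stops slower (brighter).
Net so far: 2 stops brighter. ISO: 12800 → 6400 → 3200.

ISO 3200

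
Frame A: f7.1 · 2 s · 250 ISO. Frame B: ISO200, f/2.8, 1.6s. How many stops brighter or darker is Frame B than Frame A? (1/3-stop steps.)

2 stops brighter

Aperture: f/7.1 → f/6.3 → f/5.6 → f/5 → f/4.5 → f/4 → f/3.5 → f/3.2 → f/2.8 — 2 2/3 stops opened up (brighter).
Shutter speed: 2 → 1.6 — 1/3 stop faster (darker).
ISO: 250 → 200 — 1/3 stop lower (darker).
Net: +2 2/3 −1/3 −1/3 = +2 stops.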